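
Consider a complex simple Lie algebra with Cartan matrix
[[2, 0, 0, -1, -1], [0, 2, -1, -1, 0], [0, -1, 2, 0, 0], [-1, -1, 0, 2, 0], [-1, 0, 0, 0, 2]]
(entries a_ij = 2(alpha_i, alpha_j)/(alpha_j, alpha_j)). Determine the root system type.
A_5

The matrix has rank 5 with 2's on the diagonal. Reading the off-diagonal entries as Dynkin edges (a single edge where a_ij = a_ji = -1; a double or triple edge where a_ij * a_ji = 2 or 3), the diagram is a chain of 5 nodes with single edges (A_5). One simple-root ordering that puts it in standard form is (alpha_3, alpha_2, alpha_4, alpha_1, alpha_5). So the algebra is type A_5, i.e. sl(6).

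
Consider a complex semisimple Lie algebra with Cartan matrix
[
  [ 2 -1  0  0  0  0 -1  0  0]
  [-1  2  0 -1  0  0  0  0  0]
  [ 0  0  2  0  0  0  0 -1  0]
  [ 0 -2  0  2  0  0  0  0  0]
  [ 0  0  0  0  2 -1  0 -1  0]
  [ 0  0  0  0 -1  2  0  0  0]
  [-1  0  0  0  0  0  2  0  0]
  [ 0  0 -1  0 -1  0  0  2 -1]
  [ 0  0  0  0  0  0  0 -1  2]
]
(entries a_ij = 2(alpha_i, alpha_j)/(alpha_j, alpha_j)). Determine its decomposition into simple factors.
The diagram associated to this matrix has two connected components: the simple roots {alpha_1, alpha_2, alpha_4, alpha_7} form a chain of 4 nodes with a double edge at one end; the terminal node there is the unique long simple root (C_4), and {alpha_3, alpha_5, alpha_6, alpha_8, alpha_9} form a chain of 3 nodes with a fork of two nodes at one end (D_5). A semisimple Lie algebra decomposes uniquely as the direct sum of simple ideals, one per connected component of its Dynkin diagram, so g ≅ C_4 ⊕ D_5 (dimension 36 + 45 = 81).

C_4 + D_5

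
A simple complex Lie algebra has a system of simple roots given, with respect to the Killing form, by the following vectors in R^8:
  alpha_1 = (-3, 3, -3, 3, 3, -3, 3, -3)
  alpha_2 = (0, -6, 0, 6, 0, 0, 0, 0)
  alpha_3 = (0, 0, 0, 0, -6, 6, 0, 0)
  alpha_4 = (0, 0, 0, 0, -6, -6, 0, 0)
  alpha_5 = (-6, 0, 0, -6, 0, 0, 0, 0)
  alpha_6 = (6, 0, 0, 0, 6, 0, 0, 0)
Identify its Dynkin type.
E_6

Compute the Cartan integers a_ij = 2(alpha_i, alpha_j)/(alpha_j, alpha_j); the resulting 6x6 Cartan matrix is
[[2, 0, -1, 0, 0, 0], [0, 2, 0, 0, -1, 0], [-1, 0, 2, 0, 0, -1], [0, 0, 0, 2, 0, -1], [0, -1, 0, 0, 2, -1], [0, 0, -1, -1, -1, 2]].
All simple roots have the same length, so the diagram is simply laced. The associated Dynkin diagram is a chain of 5 nodes with one extra node attached to the third node from one end (E_6), so the type is E_6.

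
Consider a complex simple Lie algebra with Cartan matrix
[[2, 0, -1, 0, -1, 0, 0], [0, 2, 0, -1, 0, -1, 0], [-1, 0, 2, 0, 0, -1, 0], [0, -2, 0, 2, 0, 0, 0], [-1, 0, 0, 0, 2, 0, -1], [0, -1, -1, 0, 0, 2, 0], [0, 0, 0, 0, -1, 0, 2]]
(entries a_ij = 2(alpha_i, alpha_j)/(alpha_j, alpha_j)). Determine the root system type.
C_7 (sp(14))

The matrix has rank 7 with 2's on the diagonal. Reading the off-diagonal entries as Dynkin edges (a single edge where a_ij = a_ji = -1; a double or triple edge where a_ij * a_ji = 2 or 3), the diagram is a chain of 7 nodes with a double edge at one end; the terminal node there is the unique long simple root (C_7). One simple-root ordering that puts it in standard form is (alpha_7, alpha_5, alpha_1, alpha_3, alpha_6, alpha_2, alpha_4). So the algebra is type C_7, i.e. sp(14).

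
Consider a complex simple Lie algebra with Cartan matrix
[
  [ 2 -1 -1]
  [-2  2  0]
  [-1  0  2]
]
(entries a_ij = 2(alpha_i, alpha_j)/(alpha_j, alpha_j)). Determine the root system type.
C3

The matrix has rank 3 with 2's on the diagonal. Reading the off-diagonal entries as Dynkin edges (a single edge where a_ij = a_ji = -1; a double or triple edge where a_ij * a_ji = 2 or 3), the diagram is a chain of 3 nodes with a double edge at one end; the terminal node there is the unique long simple root (C_3). One simple-root ordering that puts it in standard form is (alpha_3, alpha_1, alpha_2). So the algebra is type C_3, i.e. sp(6).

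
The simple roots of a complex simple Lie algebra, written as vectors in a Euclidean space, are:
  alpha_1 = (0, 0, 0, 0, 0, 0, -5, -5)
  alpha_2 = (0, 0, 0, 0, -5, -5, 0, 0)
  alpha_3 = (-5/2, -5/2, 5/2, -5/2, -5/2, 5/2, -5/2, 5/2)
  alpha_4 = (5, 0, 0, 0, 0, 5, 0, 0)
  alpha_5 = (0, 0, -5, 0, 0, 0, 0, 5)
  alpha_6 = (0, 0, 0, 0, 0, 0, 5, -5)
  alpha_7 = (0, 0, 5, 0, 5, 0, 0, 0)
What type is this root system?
Compute the Cartan integers a_ij = 2(alpha_i, alpha_j)/(alpha_j, alpha_j); the resulting 7x7 Cartan matrix is
[[2, 0, 0, 0, -1, 0, 0], [0, 2, 0, -1, 0, 0, -1], [0, 0, 2, 0, 0, -1, 0], [0, -1, 0, 2, 0, 0, 0], [-1, 0, 0, 0, 2, -1, -1], [0, 0, -1, 0, -1, 2, 0], [0, -1, 0, 0, -1, 0, 2]].
All simple roots have the same length, so the diagram is simply laced. The associated Dynkin diagram is a chain of 6 nodes with one extra node attached to the third node from one end (E_7), so the type is E_7.

E7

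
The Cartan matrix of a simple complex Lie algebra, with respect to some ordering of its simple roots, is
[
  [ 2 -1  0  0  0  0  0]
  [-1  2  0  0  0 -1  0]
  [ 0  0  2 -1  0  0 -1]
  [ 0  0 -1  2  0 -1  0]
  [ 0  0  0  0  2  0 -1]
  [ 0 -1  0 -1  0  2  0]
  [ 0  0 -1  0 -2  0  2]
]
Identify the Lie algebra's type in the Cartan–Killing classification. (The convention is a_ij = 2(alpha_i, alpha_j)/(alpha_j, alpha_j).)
The matrix has rank 7 with 2's on the diagonal. Reading the off-diagonal entries as Dynkin edges (a single edge where a_ij = a_ji = -1; a double or triple edge where a_ij * a_ji = 2 or 3), the diagram is a chain of 7 nodes with a double edge at one end; the terminal node there is the unique short simple root (B_7). One simple-root ordering that puts it in standard form is (alpha_1, alpha_2, alpha_6, alpha_4, alpha_3, alpha_7, alpha_5). So the algebra is type B_7, i.e. so(15).

B_7 (so(15))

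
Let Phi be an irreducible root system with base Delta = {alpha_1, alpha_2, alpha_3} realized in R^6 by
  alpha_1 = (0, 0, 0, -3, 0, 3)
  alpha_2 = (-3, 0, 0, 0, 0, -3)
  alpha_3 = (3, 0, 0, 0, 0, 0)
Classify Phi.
B_3 (so(7))

Compute the Cartan integers a_ij = 2(alpha_i, alpha_j)/(alpha_j, alpha_j); the resulting 3x3 Cartan matrix is
[[2, -1, 0], [-1, 2, -2], [0, -1, 2]].
The roots have two lengths (squared-length ratio 2:1); the short ones are alpha_{3}. The associated Dynkin diagram is a chain of 3 nodes with a double edge at one end; the terminal node there is the unique short simple root (B_3), so the type is B_3 (the algebra so(7)).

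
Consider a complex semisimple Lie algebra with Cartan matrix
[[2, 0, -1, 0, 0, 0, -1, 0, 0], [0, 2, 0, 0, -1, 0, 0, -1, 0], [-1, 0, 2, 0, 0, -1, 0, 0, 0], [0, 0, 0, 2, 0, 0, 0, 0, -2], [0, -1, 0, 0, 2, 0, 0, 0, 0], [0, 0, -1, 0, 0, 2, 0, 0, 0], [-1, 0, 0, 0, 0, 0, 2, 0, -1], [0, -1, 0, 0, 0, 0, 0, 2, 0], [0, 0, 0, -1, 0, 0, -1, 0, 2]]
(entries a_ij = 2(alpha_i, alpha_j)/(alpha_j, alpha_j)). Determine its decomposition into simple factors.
A_3 (sl(4)) + C_6 (sp(12))

The diagram associated to this matrix has two connected components: the simple roots {alpha_2, alpha_5, alpha_8} form a chain of 3 nodes with single edges (A_3), and {alpha_1, alpha_3, alpha_4, alpha_6, alpha_7, alpha_9} form a chain of 6 nodes with a double edge at one end; the terminal node there is the unique long simple root (C_6). A semisimple Lie algebra decomposes uniquely as the direct sum of simple ideals, one per connected component of its Dynkin diagram, so g ≅ A_3 ⊕ C_6 (dimension 15 + 78 = 93).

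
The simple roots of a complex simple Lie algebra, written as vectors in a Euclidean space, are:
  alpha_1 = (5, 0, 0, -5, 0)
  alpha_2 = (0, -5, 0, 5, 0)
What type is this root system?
A2

Compute the Cartan integers a_ij = 2(alpha_i, alpha_j)/(alpha_j, alpha_j); the resulting 2x2 Cartan matrix is
[[2, -1], [-1, 2]].
All simple roots have the same length, so the diagram is simply laced. The associated Dynkin diagram is a chain of 2 nodes with single edges (A_2), so the type is A_2 (the algebra sl(3)).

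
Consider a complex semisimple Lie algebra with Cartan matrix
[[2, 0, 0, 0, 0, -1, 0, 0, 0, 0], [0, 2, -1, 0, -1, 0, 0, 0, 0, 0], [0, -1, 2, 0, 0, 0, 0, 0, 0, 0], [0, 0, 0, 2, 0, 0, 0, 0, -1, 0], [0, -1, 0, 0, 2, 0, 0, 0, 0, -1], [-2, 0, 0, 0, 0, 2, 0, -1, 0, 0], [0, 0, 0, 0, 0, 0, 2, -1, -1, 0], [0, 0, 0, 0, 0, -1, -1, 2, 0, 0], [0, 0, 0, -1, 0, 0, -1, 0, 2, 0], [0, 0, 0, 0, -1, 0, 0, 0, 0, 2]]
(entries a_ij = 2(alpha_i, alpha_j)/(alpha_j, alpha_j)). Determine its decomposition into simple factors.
A4 ⊕ B6

The diagram associated to this matrix has two connected components: the simple roots {alpha_2, alpha_3, alpha_5, alpha_10} form a chain of 4 nodes with single edges (A_4), and {alpha_1, alpha_4, alpha_6, alpha_7, alpha_8, alpha_9} form a chain of 6 nodes with a double edge at one end; the terminal node there is the unique short simple root (B_6). A semisimple Lie algebra decomposes uniquely as the direct sum of simple ideals, one per connected component of its Dynkin diagram, so g ≅ A_4 ⊕ B_6 (dimension 24 + 78 = 102).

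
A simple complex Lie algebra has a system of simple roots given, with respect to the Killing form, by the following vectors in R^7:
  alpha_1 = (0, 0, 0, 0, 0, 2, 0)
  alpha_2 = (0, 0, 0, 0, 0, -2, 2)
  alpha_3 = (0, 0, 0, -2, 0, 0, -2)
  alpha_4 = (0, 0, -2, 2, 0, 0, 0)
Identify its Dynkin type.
B4

Compute the Cartan integers a_ij = 2(alpha_i, alpha_j)/(alpha_j, alpha_j); the resulting 4x4 Cartan matrix is
[[2, -1, 0, 0], [-2, 2, -1, 0], [0, -1, 2, -1], [0, 0, -1, 2]].
The roots have two lengths (squared-length ratio 2:1); the short ones are alpha_{1}. The associated Dynkin diagram is a chain of 4 nodes with a double edge at one end; the terminal node there is the unique short simple root (B_4), so the type is B_4 (the algebra so(9)).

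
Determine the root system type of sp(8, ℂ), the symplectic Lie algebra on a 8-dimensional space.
C_4 (sp(8))

This is sp(8), which has dimension 8(8+1)/2 = 36 and rank 8/2 = 4. In the classification of classical Lie algebras, the symplectic algebra sp(2n) has type C_n; here n = 4, so the Dynkin diagram is a chain of 4 nodes with a double edge at one end; the terminal node there is the unique long simple root (C_4). Hence the type is C_4.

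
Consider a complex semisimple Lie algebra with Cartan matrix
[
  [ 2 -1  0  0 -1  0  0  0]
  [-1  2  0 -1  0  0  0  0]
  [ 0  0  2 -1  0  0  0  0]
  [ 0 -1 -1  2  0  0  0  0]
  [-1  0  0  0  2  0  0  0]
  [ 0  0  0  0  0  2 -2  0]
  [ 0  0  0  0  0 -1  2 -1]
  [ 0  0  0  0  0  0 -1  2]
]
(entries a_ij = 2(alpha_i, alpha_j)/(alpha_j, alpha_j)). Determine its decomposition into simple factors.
A_5 ⊕ C_3

The diagram associated to this matrix has two connected components: the simple roots {alpha_1, alpha_2, alpha_3, alpha_4, alpha_5} form a chain of 5 nodes with single edges (A_5), and {alpha_6, alpha_7, alpha_8} form a chain of 3 nodes with a double edge at one end; the terminal node there is the unique long simple root (C_3). A semisimple Lie algebra decomposes uniquely as the direct sum of simple ideals, one per connected component of its Dynkin diagram, so g ≅ A_5 ⊕ C_3 (dimension 35 + 21 = 56).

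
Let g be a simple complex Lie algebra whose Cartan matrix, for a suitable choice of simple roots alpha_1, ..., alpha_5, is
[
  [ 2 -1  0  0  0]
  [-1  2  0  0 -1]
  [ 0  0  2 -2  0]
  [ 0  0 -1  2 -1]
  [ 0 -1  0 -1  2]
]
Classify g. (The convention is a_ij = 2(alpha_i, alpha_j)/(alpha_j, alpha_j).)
C_5

The matrix has rank 5 with 2's on the diagonal. Reading the off-diagonal entries as Dynkin edges (a single edge where a_ij = a_ji = -1; a double or triple edge where a_ij * a_ji = 2 or 3), the diagram is a chain of 5 nodes with a double edge at one end; the terminal node there is the unique long simple root (C_5). One simple-root ordering that puts it in standard form is (alpha_1, alpha_2, alpha_5, alpha_4, alpha_3). So the algebra is type C_5, i.e. sp(10).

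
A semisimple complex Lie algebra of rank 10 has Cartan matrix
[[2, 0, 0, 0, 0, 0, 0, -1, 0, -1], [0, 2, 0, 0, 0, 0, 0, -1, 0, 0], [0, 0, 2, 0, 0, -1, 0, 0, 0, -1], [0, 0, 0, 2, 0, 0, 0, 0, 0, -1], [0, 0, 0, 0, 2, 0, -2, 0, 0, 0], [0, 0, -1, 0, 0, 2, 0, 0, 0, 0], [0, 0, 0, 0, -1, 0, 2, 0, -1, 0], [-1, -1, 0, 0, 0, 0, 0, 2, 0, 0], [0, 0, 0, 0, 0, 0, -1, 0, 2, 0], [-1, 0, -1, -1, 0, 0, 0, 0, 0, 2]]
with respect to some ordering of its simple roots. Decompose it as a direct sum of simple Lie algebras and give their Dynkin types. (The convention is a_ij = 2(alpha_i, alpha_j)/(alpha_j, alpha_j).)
C_3 (sp(6)) + E_7

The diagram associated to this matrix has two connected components: the simple roots {alpha_5, alpha_7, alpha_9} form a chain of 3 nodes with a double edge at one end; the terminal node there is the unique long simple root (C_3), and {alpha_1, alpha_2, alpha_3, alpha_4, alpha_6, alpha_8, alpha_10} form a chain of 6 nodes with one extra node attached to the third node from one end (E_7). A semisimple Lie algebra decomposes uniquely as the direct sum of simple ideals, one per connected component of its Dynkin diagram, so g ≅ C_3 ⊕ E_7 (dimension 21 + 133 = 154).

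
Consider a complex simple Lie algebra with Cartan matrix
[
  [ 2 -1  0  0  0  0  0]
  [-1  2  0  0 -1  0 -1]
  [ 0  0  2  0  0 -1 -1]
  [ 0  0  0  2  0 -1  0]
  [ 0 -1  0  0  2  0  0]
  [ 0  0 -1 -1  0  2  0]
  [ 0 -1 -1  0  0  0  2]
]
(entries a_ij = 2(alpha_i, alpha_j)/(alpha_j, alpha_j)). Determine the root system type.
The matrix has rank 7 with 2's on the diagonal. Reading the off-diagonal entries as Dynkin edges (a single edge where a_ij = a_ji = -1; a double or triple edge where a_ij * a_ji = 2 or 3), the diagram is a chain of 5 nodes with a fork of two nodes at one end (D_7). One simple-root ordering that puts it in standard form is (alpha_4, alpha_6, alpha_3, alpha_7, alpha_2, alpha_1, alpha_5). So the algebra is type D_7, i.e. so(14).

type D_7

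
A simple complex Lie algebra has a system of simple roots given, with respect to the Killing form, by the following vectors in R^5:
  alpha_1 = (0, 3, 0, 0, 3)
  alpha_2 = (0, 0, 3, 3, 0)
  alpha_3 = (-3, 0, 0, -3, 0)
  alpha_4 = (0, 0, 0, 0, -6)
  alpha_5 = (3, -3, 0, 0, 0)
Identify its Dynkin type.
Compute the Cartan integers a_ij = 2(alpha_i, alpha_j)/(alpha_j, alpha_j); the resulting 5x5 Cartan matrix is
[[2, 0, 0, -1, -1], [0, 2, -1, 0, 0], [0, -1, 2, 0, -1], [-2, 0, 0, 2, 0], [-1, 0, -1, 0, 2]].
The roots have two lengths (squared-length ratio 2:1); the short ones are alpha_{1,2,3,5}. The associated Dynkin diagram is a chain of 5 nodes with a double edge at one end; the terminal node there is the unique long simple root (C_5), so the type is C_5 (the algebra sp(10)).

C5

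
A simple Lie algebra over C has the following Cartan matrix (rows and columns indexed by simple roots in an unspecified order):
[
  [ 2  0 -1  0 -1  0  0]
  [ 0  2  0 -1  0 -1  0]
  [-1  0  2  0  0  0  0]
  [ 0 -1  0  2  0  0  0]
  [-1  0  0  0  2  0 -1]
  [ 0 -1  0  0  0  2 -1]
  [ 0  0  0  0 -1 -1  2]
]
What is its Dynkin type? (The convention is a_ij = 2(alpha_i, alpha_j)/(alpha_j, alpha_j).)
The matrix has rank 7 with 2's on the diagonal. Reading the off-diagonal entries as Dynkin edges (a single edge where a_ij = a_ji = -1; a double or triple edge where a_ij * a_ji = 2 or 3), the diagram is a chain of 7 nodes with single edges (A_7). One simple-root ordering that puts it in standard form is (alpha_4, alpha_2, alpha_6, alpha_7, alpha_5, alpha_1, alpha_3). So the algebra is type A_7, i.e. sl(8).

A_7 (sl(8))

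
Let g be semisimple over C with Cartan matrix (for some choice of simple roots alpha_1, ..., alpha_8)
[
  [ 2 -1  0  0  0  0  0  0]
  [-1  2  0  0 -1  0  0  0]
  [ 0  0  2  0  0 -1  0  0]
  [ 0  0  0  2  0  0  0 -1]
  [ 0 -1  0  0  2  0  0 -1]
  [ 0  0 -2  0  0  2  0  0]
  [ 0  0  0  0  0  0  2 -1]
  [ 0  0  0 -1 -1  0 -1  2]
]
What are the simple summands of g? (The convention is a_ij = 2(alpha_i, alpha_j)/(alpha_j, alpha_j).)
type B_2 ⊕ type D_6

The diagram associated to this matrix has two connected components: the simple roots {alpha_3, alpha_6} form a chain of 2 nodes with a double edge at one end; the terminal node there is the unique short simple root (B_2), and {alpha_1, alpha_2, alpha_4, alpha_5, alpha_7, alpha_8} form a chain of 4 nodes with a fork of two nodes at one end (D_6). A semisimple Lie algebra decomposes uniquely as the direct sum of simple ideals, one per connected component of its Dynkin diagram, so g ≅ B_2 ⊕ D_6 (dimension 10 + 66 = 76).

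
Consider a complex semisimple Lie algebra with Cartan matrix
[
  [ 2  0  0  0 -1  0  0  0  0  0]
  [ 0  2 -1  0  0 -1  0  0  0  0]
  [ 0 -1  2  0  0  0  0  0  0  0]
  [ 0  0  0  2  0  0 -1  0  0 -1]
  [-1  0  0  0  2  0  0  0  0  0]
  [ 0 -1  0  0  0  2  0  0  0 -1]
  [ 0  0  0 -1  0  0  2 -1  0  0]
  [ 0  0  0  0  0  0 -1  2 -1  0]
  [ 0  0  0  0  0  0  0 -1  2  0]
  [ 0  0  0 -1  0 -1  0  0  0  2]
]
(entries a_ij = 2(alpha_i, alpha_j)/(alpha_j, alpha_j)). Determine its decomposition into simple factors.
A2 + A8

The diagram associated to this matrix has two connected components: the simple roots {alpha_1, alpha_5} form a chain of 2 nodes with single edges (A_2), and {alpha_2, alpha_3, alpha_4, alpha_6, alpha_7, alpha_8, alpha_9, alpha_10} form a chain of 8 nodes with single edges (A_8). A semisimple Lie algebra decomposes uniquely as the direct sum of simple ideals, one per connected component of its Dynkin diagram, so g ≅ A_2 ⊕ A_8 (dimension 8 + 80 = 88).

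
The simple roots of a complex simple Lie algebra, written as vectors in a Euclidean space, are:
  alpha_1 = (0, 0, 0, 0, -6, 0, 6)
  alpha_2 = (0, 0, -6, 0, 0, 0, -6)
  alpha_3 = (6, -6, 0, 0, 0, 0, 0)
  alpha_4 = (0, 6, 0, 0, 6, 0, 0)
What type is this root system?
Compute the Cartan integers a_ij = 2(alpha_i, alpha_j)/(alpha_j, alpha_j); the resulting 4x4 Cartan matrix is
[[2, -1, 0, -1], [-1, 2, 0, 0], [0, 0, 2, -1], [-1, 0, -1, 2]].
All simple roots have the same length, so the diagram is simply laced. The associated Dynkin diagram is a chain of 4 nodes with single edges (A_4), so the type is A_4 (the algebra sl(5)).

A4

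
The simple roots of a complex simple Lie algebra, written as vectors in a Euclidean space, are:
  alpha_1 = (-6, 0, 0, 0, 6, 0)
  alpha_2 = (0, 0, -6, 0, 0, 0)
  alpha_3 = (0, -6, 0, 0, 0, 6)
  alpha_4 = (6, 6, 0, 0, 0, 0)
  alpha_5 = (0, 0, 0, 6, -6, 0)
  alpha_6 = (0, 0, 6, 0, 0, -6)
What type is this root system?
Compute the Cartan integers a_ij = 2(alpha_i, alpha_j)/(alpha_j, alpha_j); the resulting 6x6 Cartan matrix is
[[2, 0, 0, -1, -1, 0], [0, 2, 0, 0, 0, -1], [0, 0, 2, -1, 0, -1], [-1, 0, -1, 2, 0, 0], [-1, 0, 0, 0, 2, 0], [0, -2, -1, 0, 0, 2]].
The roots have two lengths (squared-length ratio 2:1); the short ones are alpha_{2}. The associated Dynkin diagram is a chain of 6 nodes with a double edge at one end; the terminal node there is the unique short simple root (B_6), so the type is B_6 (the algebra so(13)).

B6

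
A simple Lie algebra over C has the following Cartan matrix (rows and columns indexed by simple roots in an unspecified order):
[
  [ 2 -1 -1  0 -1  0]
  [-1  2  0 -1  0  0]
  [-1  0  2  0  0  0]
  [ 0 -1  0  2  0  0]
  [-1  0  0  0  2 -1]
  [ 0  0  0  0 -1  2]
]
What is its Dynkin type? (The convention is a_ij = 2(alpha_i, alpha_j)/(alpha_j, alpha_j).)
The matrix has rank 6 with 2's on the diagonal. Reading the off-diagonal entries as Dynkin edges (a single edge where a_ij = a_ji = -1; a double or triple edge where a_ij * a_ji = 2 or 3), the diagram is a chain of 5 nodes with one extra node attached to the third node from one end (E_6). One simple-root ordering that puts it in standard form is (alpha_4, alpha_3, alpha_2, alpha_1, alpha_5, alpha_6). So the algebra is type E_6.

E6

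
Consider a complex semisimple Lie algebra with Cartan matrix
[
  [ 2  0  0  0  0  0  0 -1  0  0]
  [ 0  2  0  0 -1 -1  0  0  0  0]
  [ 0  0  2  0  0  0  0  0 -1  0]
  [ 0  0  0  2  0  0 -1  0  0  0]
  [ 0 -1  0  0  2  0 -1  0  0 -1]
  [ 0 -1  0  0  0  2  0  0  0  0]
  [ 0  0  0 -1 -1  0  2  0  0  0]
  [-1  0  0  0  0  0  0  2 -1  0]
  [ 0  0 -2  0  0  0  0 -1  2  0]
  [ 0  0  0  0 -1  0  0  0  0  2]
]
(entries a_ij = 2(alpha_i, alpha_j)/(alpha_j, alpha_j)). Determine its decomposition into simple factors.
B_4 ⊕ E_6

The diagram associated to this matrix has two connected components: the simple roots {alpha_1, alpha_3, alpha_8, alpha_9} form a chain of 4 nodes with a double edge at one end; the terminal node there is the unique short simple root (B_4), and {alpha_2, alpha_4, alpha_5, alpha_6, alpha_7, alpha_10} form a chain of 5 nodes with one extra node attached to the third node from one end (E_6). A semisimple Lie algebra decomposes uniquely as the direct sum of simple ideals, one per connected component of its Dynkin diagram, so g ≅ B_4 ⊕ E_6 (dimension 36 + 78 = 114).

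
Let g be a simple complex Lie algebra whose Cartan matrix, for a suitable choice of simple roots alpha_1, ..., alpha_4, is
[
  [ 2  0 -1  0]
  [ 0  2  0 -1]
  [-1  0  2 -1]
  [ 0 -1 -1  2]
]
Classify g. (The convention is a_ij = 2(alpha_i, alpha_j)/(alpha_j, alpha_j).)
A4

The matrix has rank 4 with 2's on the diagonal. Reading the off-diagonal entries as Dynkin edges (a single edge where a_ij = a_ji = -1; a double or triple edge where a_ij * a_ji = 2 or 3), the diagram is a chain of 4 nodes with single edges (A_4). One simple-root ordering that puts it in standard form is (alpha_1, alpha_3, alpha_4, alpha_2). So the algebra is type A_4, i.e. sl(5).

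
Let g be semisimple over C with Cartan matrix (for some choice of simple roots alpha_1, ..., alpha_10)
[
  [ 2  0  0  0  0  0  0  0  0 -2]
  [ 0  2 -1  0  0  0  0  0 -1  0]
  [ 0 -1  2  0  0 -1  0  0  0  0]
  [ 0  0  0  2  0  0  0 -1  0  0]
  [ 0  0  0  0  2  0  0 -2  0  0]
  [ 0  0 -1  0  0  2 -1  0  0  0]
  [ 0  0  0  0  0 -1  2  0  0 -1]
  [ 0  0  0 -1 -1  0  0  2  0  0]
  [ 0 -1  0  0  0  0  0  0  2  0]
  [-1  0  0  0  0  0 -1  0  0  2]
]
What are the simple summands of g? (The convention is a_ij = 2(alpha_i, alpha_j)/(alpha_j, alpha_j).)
The diagram associated to this matrix has two connected components: the simple roots {alpha_4, alpha_5, alpha_8} form a chain of 3 nodes with a double edge at one end; the terminal node there is the unique long simple root (C_3), and {alpha_1, alpha_2, alpha_3, alpha_6, alpha_7, alpha_9, alpha_10} form a chain of 7 nodes with a double edge at one end; the terminal node there is the unique long simple root (C_7). A semisimple Lie algebra decomposes uniquely as the direct sum of simple ideals, one per connected component of its Dynkin diagram, so g ≅ C_3 ⊕ C_7 (dimension 21 + 105 = 126).

C3 ⊕ C7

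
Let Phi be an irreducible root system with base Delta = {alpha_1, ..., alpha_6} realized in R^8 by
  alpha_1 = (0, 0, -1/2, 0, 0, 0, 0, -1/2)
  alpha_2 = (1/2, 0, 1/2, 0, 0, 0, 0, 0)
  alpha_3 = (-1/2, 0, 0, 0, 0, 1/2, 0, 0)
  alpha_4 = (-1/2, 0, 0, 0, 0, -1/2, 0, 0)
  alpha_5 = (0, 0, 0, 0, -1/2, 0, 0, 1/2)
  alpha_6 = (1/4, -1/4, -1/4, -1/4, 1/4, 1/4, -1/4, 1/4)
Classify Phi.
E_6

Compute the Cartan integers a_ij = 2(alpha_i, alpha_j)/(alpha_j, alpha_j); the resulting 6x6 Cartan matrix is
[[2, -1, 0, 0, -1, 0], [-1, 2, -1, -1, 0, 0], [0, -1, 2, 0, 0, 0], [0, -1, 0, 2, 0, -1], [-1, 0, 0, 0, 2, 0], [0, 0, 0, -1, 0, 2]].
All simple roots have the same length, so the diagram is simply laced. The associated Dynkin diagram is a chain of 5 nodes with one extra node attached to the third node from one end (E_6), so the type is E_6.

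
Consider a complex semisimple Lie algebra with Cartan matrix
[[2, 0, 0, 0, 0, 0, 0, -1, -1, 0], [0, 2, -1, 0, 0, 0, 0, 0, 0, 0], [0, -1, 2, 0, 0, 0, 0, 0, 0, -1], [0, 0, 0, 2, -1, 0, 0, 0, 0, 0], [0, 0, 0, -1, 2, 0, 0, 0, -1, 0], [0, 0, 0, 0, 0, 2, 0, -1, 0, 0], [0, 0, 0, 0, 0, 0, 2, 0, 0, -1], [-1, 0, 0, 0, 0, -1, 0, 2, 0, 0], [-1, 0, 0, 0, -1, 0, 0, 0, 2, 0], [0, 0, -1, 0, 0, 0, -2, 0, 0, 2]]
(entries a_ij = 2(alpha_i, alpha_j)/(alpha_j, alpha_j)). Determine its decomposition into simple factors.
The diagram associated to this matrix has two connected components: the simple roots {alpha_1, alpha_4, alpha_5, alpha_6, alpha_8, alpha_9} form a chain of 6 nodes with single edges (A_6), and {alpha_2, alpha_3, alpha_7, alpha_10} form a chain of 4 nodes with a double edge at one end; the terminal node there is the unique short simple root (B_4). A semisimple Lie algebra decomposes uniquely as the direct sum of simple ideals, one per connected component of its Dynkin diagram, so g ≅ A_6 ⊕ B_4 (dimension 48 + 36 = 84).

A6 + B4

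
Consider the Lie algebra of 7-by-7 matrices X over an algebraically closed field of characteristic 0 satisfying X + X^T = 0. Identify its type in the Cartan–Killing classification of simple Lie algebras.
B_3

This is so(7) with 7 odd, which has dimension 7(7-1)/2 = 21 and rank (7-1)/2 = 3. In the classification of classical Lie algebras, the orthogonal algebra so(2n+1) in an odd number of variables has type B_n; here n = 3, so the Dynkin diagram is a chain of 3 nodes with a double edge at one end; the terminal node there is the unique short simple root (B_3). Hence the type is B_3.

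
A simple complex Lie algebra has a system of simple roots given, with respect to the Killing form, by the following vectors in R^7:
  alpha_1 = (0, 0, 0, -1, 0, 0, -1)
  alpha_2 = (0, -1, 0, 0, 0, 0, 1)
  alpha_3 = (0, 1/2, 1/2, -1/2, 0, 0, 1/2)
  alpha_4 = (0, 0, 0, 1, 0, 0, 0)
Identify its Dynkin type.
Compute the Cartan integers a_ij = 2(alpha_i, alpha_j)/(alpha_j, alpha_j); the resulting 4x4 Cartan matrix is
[[2, -1, 0, -2], [-1, 2, 0, 0], [0, 0, 2, -1], [-1, 0, -1, 2]].
The roots have two lengths (squared-length ratio 2:1); the short ones are alpha_{3,4}. The associated Dynkin diagram is a chain of 4 nodes with a double edge between the middle two (F_4), so the type is F_4.

F_4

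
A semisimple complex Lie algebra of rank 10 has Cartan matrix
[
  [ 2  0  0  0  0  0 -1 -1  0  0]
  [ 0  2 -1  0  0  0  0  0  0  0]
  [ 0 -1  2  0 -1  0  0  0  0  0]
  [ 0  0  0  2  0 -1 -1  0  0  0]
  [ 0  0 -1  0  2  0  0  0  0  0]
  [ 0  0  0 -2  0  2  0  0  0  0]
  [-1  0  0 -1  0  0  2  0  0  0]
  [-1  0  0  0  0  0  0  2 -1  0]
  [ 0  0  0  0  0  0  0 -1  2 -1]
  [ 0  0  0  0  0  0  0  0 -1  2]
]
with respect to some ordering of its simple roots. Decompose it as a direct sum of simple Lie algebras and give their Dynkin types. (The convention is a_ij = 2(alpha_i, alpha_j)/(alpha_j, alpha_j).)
A3 + C7

The diagram associated to this matrix has two connected components: the simple roots {alpha_2, alpha_3, alpha_5} form a chain of 3 nodes with single edges (A_3), and {alpha_1, alpha_4, alpha_6, alpha_7, alpha_8, alpha_9, alpha_10} form a chain of 7 nodes with a double edge at one end; the terminal node there is the unique long simple root (C_7). A semisimple Lie algebra decomposes uniquely as the direct sum of simple ideals, one per connected component of its Dynkin diagram, so g ≅ A_3 ⊕ C_7 (dimension 15 + 105 = 120).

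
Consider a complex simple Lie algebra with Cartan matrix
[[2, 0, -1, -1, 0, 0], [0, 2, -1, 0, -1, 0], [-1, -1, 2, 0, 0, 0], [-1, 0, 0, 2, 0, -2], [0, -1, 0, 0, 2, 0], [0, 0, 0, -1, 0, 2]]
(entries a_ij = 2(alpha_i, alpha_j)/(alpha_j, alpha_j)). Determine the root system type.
The matrix has rank 6 with 2's on the diagonal. Reading the off-diagonal entries as Dynkin edges (a single edge where a_ij = a_ji = -1; a double or triple edge where a_ij * a_ji = 2 or 3), the diagram is a chain of 6 nodes with a double edge at one end; the terminal node there is the unique short simple root (B_6). One simple-root ordering that puts it in standard form is (alpha_5, alpha_2, alpha_3, alpha_1, alpha_4, alpha_6). So the algebra is type B_6, i.e. so(13).

B6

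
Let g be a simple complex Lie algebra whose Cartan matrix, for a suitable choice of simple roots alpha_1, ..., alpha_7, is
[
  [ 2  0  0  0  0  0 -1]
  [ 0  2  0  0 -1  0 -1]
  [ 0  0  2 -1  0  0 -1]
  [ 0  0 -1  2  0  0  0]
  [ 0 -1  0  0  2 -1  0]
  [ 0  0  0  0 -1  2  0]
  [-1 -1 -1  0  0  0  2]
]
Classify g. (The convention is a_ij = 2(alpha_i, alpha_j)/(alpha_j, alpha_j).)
type E_7

The matrix has rank 7 with 2's on the diagonal. Reading the off-diagonal entries as Dynkin edges (a single edge where a_ij = a_ji = -1; a double or triple edge where a_ij * a_ji = 2 or 3), the diagram is a chain of 6 nodes with one extra node attached to the third node from one end (E_7). One simple-root ordering that puts it in standard form is (alpha_4, alpha_1, alpha_3, alpha_7, alpha_2, alpha_5, alpha_6). So the algebra is type E_7.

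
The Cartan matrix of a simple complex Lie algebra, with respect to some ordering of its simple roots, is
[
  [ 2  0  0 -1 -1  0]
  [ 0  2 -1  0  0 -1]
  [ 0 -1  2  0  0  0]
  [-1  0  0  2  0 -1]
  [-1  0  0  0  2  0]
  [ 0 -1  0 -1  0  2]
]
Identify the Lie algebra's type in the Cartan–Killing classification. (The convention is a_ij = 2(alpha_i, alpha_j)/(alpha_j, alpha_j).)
The matrix has rank 6 with 2's on the diagonal. Reading the off-diagonal entries as Dynkin edges (a single edge where a_ij = a_ji = -1; a double or triple edge where a_ij * a_ji = 2 or 3), the diagram is a chain of 6 nodes with single edges (A_6). One simple-root ordering that puts it in standard form is (alpha_3, alpha_2, alpha_6, alpha_4, alpha_1, alpha_5). So the algebra is type A_6, i.e. sl(7).

A_6 (sl(7))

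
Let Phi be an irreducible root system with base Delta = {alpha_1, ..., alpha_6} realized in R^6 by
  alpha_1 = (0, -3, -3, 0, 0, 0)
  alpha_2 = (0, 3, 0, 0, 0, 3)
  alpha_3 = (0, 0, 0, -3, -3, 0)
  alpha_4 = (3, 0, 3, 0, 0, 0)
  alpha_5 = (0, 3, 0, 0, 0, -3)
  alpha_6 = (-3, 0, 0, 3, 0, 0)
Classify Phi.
Compute the Cartan integers a_ij = 2(alpha_i, alpha_j)/(alpha_j, alpha_j); the resulting 6x6 Cartan matrix is
[[2, -1, 0, -1, -1, 0], [-1, 2, 0, 0, 0, 0], [0, 0, 2, 0, 0, -1], [-1, 0, 0, 2, 0, -1], [-1, 0, 0, 0, 2, 0], [0, 0, -1, -1, 0, 2]].
All simple roots have the same length, so the diagram is simply laced. The associated Dynkin diagram is a chain of 4 nodes with a fork of two nodes at one end (D_6), so the type is D_6 (the algebra so(12)).

D_6 (so(12))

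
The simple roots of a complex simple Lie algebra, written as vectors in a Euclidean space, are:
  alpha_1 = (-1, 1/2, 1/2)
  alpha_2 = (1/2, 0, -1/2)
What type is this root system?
Compute the Cartan integers a_ij = 2(alpha_i, alpha_j)/(alpha_j, alpha_j); the resulting 2x2 Cartan matrix is
[[2, -3], [-1, 2]].
The roots have two lengths (squared-length ratio 3:1); the short ones are alpha_{2}. The associated Dynkin diagram is two nodes joined by a triple edge (G_2), so the type is G_2.

type G_2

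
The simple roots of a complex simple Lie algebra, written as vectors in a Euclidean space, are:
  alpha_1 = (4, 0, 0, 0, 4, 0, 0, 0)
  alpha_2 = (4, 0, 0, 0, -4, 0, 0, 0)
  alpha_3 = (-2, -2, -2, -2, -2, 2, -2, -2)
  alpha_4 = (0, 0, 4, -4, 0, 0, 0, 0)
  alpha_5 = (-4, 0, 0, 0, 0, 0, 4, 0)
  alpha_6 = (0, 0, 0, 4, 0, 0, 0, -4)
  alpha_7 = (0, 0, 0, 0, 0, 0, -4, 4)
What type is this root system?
E7

Compute the Cartan integers a_ij = 2(alpha_i, alpha_j)/(alpha_j, alpha_j); the resulting 7x7 Cartan matrix is
[[2, 0, -1, 0, -1, 0, 0], [0, 2, 0, 0, -1, 0, 0], [-1, 0, 2, 0, 0, 0, 0], [0, 0, 0, 2, 0, -1, 0], [-1, -1, 0, 0, 2, 0, -1], [0, 0, 0, -1, 0, 2, -1], [0, 0, 0, 0, -1, -1, 2]].
All simple roots have the same length, so the diagram is simply laced. The associated Dynkin diagram is a chain of 6 nodes with one extra node attached to the third node from one end (E_7), so the type is E_7.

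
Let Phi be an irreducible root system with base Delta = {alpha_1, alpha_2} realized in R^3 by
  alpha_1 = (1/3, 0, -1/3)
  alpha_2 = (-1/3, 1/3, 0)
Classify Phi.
Compute the Cartan integers a_ij = 2(alpha_i, alpha_j)/(alpha_j, alpha_j); the resulting 2x2 Cartan matrix is
[[2, -1], [-1, 2]].
All simple roots have the same length, so the diagram is simply laced. The associated Dynkin diagram is a chain of 2 nodes with single edges (A_2), so the type is A_2 (the algebra sl(3)).

A_2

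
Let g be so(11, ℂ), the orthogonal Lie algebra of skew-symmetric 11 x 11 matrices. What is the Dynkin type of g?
B_5

This is so(11) with 11 odd, which has dimension 11(11-1)/2 = 55 and rank (11-1)/2 = 5. In the classification of classical Lie algebras, the orthogonal algebra so(2n+1) in an odd number of variables has type B_n; here n = 5, so the Dynkin diagram is a chain of 5 nodes with a double edge at one end; the terminal node there is the unique short simple root (B_5). Hence the type is B_5.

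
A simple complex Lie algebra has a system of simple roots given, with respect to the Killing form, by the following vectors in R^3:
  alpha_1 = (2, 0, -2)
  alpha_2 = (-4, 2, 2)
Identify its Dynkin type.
G2

Compute the Cartan integers a_ij = 2(alpha_i, alpha_j)/(alpha_j, alpha_j); the resulting 2x2 Cartan matrix is
[[2, -1], [-3, 2]].
The roots have two lengths (squared-length ratio 3:1); the short ones are alpha_{1}. The associated Dynkin diagram is two nodes joined by a triple edge (G_2), so the type is G_2.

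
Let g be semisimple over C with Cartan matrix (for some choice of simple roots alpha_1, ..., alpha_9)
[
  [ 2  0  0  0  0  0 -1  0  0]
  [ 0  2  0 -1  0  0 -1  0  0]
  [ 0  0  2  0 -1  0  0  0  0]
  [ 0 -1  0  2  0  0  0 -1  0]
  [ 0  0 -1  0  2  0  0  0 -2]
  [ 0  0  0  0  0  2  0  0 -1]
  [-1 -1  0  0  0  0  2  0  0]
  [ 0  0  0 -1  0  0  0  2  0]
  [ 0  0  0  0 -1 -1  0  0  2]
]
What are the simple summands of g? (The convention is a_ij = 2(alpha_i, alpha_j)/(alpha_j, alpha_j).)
The diagram associated to this matrix has two connected components: the simple roots {alpha_1, alpha_2, alpha_4, alpha_7, alpha_8} form a chain of 5 nodes with single edges (A_5), and {alpha_3, alpha_5, alpha_6, alpha_9} form a chain of 4 nodes with a double edge between the middle two (F_4). A semisimple Lie algebra decomposes uniquely as the direct sum of simple ideals, one per connected component of its Dynkin diagram, so g ≅ A_5 ⊕ F_4 (dimension 35 + 52 = 87).

A5 ⊕ F4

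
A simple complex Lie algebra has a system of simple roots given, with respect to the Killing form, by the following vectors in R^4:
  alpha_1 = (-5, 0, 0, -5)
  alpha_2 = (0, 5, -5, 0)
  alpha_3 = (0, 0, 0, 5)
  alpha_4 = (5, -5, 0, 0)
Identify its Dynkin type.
Compute the Cartan integers a_ij = 2(alpha_i, alpha_j)/(alpha_j, alpha_j); the resulting 4x4 Cartan matrix is
[[2, 0, -2, -1], [0, 2, 0, -1], [-1, 0, 2, 0], [-1, -1, 0, 2]].
The roots have two lengths (squared-length ratio 2:1); the short ones are alpha_{3}. The associated Dynkin diagram is a chain of 4 nodes with a double edge at one end; the terminal node there is the unique short simple root (B_4), so the type is B_4 (the algebra so(9)).

B_4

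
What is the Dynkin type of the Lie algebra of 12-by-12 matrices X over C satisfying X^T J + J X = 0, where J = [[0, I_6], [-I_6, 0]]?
This is sp(12), which has dimension 12(12+1)/2 = 78 and rank 12/2 = 6. In the classification of classical Lie algebras, the symplectic algebra sp(2n) has type C_n; here n = 6, so the Dynkin diagram is a chain of 6 nodes with a double edge at one end; the terminal node there is the unique long simple root (C_6). Hence the type is C_6.

C_6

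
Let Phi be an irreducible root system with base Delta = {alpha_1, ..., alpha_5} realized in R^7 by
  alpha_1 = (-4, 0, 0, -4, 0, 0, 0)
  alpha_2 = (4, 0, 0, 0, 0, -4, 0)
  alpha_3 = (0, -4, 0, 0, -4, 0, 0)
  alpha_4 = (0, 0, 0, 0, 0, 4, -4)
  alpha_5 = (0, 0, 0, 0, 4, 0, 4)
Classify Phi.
A_5

Compute the Cartan integers a_ij = 2(alpha_i, alpha_j)/(alpha_j, alpha_j); the resulting 5x5 Cartan matrix is
[[2, -1, 0, 0, 0], [-1, 2, 0, -1, 0], [0, 0, 2, 0, -1], [0, -1, 0, 2, -1], [0, 0, -1, -1, 2]].
All simple roots have the same length, so the diagram is simply laced. The associated Dynkin diagram is a chain of 5 nodes with single edges (A_5), so the type is A_5 (the algebra sl(6)).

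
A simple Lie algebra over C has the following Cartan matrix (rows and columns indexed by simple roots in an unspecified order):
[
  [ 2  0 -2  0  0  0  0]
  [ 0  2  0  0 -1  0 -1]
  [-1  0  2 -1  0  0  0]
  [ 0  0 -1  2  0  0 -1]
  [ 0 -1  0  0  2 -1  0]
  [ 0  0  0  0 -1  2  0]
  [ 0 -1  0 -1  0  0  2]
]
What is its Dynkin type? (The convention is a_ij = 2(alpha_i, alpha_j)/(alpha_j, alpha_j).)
C_7 (sp(14))

The matrix has rank 7 with 2's on the diagonal. Reading the off-diagonal entries as Dynkin edges (a single edge where a_ij = a_ji = -1; a double or triple edge where a_ij * a_ji = 2 or 3), the diagram is a chain of 7 nodes with a double edge at one end; the terminal node there is the unique long simple root (C_7). One simple-root ordering that puts it in standard form is (alpha_6, alpha_5, alpha_2, alpha_7, alpha_4, alpha_3, alpha_1). So the algebra is type C_7, i.e. sp(14).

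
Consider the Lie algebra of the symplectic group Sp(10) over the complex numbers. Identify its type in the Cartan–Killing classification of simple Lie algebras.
This is sp(10), which has dimension 10(10+1)/2 = 55 and rank 10/2 = 5. In the classification of classical Lie algebras, the symplectic algebra sp(2n) has type C_n; here n = 5, so the Dynkin diagram is a chain of 5 nodes with a double edge at one end; the terminal node there is the unique long simple root (C_5). Hence the type is C_5.

C5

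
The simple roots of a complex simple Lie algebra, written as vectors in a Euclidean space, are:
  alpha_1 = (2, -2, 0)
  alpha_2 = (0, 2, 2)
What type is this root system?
A2

Compute the Cartan integers a_ij = 2(alpha_i, alpha_j)/(alpha_j, alpha_j); the resulting 2x2 Cartan matrix is
[[2, -1], [-1, 2]].
All simple roots have the same length, so the diagram is simply laced. The associated Dynkin diagram is a chain of 2 nodes with single edges (A_2), so the type is A_2 (the algebra sl(3)).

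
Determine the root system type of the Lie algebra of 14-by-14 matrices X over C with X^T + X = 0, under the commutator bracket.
This is so(14) with 14 even, which has dimension 14(14-1)/2 = 91 and rank 14/2 = 7. In the classification of classical Lie algebras, the orthogonal algebra so(2n) in an even number of variables has type D_n; here n = 7, so the Dynkin diagram is a chain of 5 nodes with a fork of two nodes at one end (D_7). Hence the type is D_7.

D7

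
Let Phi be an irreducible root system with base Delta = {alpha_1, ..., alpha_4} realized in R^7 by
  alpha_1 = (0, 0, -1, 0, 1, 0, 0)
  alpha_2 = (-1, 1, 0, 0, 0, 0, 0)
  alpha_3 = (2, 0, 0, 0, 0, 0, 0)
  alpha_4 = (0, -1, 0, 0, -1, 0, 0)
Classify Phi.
C_4 (sp(8))

Compute the Cartan integers a_ij = 2(alpha_i, alpha_j)/(alpha_j, alpha_j); the resulting 4x4 Cartan matrix is
[[2, 0, 0, -1], [0, 2, -1, -1], [0, -2, 2, 0], [-1, -1, 0, 2]].
The roots have two lengths (squared-length ratio 2:1); the short ones are alpha_{1,2,4}. The associated Dynkin diagram is a chain of 4 nodes with a double edge at one end; the terminal node there is the unique long simple root (C_4), so the type is C_4 (the algebra sp(8)).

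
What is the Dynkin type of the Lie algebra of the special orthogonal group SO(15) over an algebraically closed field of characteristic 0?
B_7 (so(15))

This is so(15) with 15 odd, which has dimension 15(15-1)/2 = 105 and rank (15-1)/2 = 7. In the classification of classical Lie algebras, the orthogonal algebra so(2n+1) in an odd number of variables has type B_n; here n = 7, so the Dynkin diagram is a chain of 7 nodes with a double edge at one end; the terminal node there is the unique short simple root (B_7). Hence the type is B_7.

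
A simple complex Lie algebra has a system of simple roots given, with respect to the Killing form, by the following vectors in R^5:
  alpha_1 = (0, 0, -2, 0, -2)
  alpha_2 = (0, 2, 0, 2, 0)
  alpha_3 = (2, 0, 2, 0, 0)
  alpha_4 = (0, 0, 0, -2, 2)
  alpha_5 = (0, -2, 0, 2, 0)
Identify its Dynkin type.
Compute the Cartan integers a_ij = 2(alpha_i, alpha_j)/(alpha_j, alpha_j); the resulting 5x5 Cartan matrix is
[[2, 0, -1, -1, 0], [0, 2, 0, -1, 0], [-1, 0, 2, 0, 0], [-1, -1, 0, 2, -1], [0, 0, 0, -1, 2]].
All simple roots have the same length, so the diagram is simply laced. The associated Dynkin diagram is a chain of 3 nodes with a fork of two nodes at one end (D_5), so the type is D_5 (the algebra so(10)).

D_5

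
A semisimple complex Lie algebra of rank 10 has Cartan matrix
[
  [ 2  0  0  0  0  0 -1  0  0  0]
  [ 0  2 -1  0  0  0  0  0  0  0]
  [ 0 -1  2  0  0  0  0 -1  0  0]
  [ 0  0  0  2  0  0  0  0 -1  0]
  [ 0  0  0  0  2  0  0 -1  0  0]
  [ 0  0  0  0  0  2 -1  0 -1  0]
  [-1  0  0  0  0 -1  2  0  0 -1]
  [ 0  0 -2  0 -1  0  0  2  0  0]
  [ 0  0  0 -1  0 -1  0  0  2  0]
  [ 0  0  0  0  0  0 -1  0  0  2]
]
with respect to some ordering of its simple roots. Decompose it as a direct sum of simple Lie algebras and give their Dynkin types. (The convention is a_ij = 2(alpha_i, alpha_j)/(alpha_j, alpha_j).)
type D_6 + type F_4

The diagram associated to this matrix has two connected components: the simple roots {alpha_1, alpha_4, alpha_6, alpha_7, alpha_9, alpha_10} form a chain of 4 nodes with a fork of two nodes at one end (D_6), and {alpha_2, alpha_3, alpha_5, alpha_8} form a chain of 4 nodes with a double edge between the middle two (F_4). A semisimple Lie algebra decomposes uniquely as the direct sum of simple ideals, one per connected component of its Dynkin diagram, so g ≅ D_6 ⊕ F_4 (dimension 66 + 52 = 118).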